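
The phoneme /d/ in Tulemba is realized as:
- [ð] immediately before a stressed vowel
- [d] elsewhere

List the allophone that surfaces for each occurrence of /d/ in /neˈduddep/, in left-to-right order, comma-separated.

[ð], [d], [d]

Occurrence 1 (position 3): immediately before a stressed vowel → [ð].
Occurrence 2 (position 5): no conditioning environment matches → elsewhere allophone [d].
Occurrence 3 (position 6): no conditioning environment matches → elsewhere allophone [d].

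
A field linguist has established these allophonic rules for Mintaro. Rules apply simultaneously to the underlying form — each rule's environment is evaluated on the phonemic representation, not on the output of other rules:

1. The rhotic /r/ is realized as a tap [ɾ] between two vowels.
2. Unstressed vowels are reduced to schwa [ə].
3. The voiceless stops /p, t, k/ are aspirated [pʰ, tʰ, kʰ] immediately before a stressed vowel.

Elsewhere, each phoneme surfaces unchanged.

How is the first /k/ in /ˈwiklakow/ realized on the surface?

/k/ — between /i/ and /l/; rule 3 does not apply here → [k].

[k]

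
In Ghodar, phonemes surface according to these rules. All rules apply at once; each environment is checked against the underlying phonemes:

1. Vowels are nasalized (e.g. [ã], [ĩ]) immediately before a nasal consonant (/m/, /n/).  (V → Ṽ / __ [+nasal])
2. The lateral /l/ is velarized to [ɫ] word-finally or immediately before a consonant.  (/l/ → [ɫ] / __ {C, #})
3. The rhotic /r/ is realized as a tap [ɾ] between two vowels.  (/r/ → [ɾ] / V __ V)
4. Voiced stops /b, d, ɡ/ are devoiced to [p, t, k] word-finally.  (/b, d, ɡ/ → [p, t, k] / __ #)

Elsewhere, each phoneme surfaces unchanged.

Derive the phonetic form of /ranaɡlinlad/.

/r/ (word-initial) is in the target of rule 3 but the environment (between two vowels) is not met → [r].
Rule 1 applies to /a/ (between /r/ and /n/: before a nasal consonant) → [ã].
/n/ (between /a/ and /a/): no rule targets it → [n].
/a/ (between /n/ and /ɡ/) fails the environment for rule 1, so it stays [a].
/ɡ/ (between /a/ and /l/) is in the target of rule 4 but the environment (word-finally) is not met → [ɡ].
/l/ (between /ɡ/ and /i/) fails the environment for rule 2, so it stays [l].
/i/ (between /l/ and /n/) occurs before a nasal consonant → [ĩ] by rule 1.
/n/ (between /i/ and /l/) is unaffected → [n].
/l/ (between /n/ and /a/): rule 2 targets it, but not word-finally or immediately before a consonant → unchanged [l].
/a/ (between /l/ and /d/) is in the target of rule 1 but the environment (before a nasal consonant) is not met → [a].
/d/ (word-final) occurs word-finally → [t] by rule 4.

[rãnaɡlĩnlat]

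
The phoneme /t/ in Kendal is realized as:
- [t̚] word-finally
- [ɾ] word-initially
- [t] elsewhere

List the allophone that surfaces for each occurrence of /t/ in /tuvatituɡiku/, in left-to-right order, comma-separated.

Occurrence 1 (position 1): word-initially → [ɾ].
Occurrence 2 (position 5): no conditioning environment matches → elsewhere allophone [t].
Occurrence 3 (position 7): no conditioning environment matches → elsewhere allophone [t].

[ɾ], [t], [t]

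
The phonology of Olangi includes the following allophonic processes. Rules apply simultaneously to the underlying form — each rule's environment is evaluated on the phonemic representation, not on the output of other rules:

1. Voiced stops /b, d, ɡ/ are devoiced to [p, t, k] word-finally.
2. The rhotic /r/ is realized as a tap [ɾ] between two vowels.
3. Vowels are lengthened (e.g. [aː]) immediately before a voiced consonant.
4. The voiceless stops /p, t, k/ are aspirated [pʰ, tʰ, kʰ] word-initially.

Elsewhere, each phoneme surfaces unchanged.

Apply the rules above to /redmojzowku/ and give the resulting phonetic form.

[reːdmoːjzoːwku]

/r/ (word-initial) is in the target of rule 2 but the environment (between two vowels) is not met → [r].
/e/ (between /r/ and /d/) occurs before a voiced consonant → [eː] by rule 3.
/d/ (between /e/ and /m/) is in the target of rule 1 but the environment (word-finally) is not met → [d].
/m/ (between /d/ and /o/) is unaffected → [m].
/o/ (between /m/ and /j/): before a voiced consonant, so rule 3 applies → [oː].
/j/ (between /o/ and /z/): no rule targets it → [j].
/z/ — not in any rule's target class → [z].
Rule 3 applies to /o/ (between /z/ and /w/: before a voiced consonant) → [oː].
/w/ (between /o/ and /k/): no rule targets it → [w].
/k/ — between /w/ and /u/; rule 4 does not apply here → [k].
/u/ (word-final) is in the target of rule 3 but the environment (before a voiced consonant) is not met → [u].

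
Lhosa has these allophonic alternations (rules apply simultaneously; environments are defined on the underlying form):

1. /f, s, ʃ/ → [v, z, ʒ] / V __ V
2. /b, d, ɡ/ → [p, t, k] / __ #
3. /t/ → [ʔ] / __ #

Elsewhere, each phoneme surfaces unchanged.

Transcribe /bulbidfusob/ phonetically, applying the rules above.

/b/ (word-initial): rule 2 targets it, but not word-finally → unchanged [b].
/u/ — not in any rule's target class → [u].
/l/ stays [l].
/b/ (between /l/ and /i/) fails the environment for rule 2, so it stays [b].
/i/ stays [i].
/d/ — between /i/ and /f/; rule 2 does not apply here → [d].
/f/ (between /d/ and /u/) is in the target of rule 1 but the environment (between two vowels) is not met → [f].
/u/ stays [u].
/s/ (between /u/ and /o/) occurs between two vowels → [z] by rule 1.
/o/ — not in any rule's target class → [o].
/b/ meets the environment for rule 2 (word-finally) → [p].

[bulbidfuzop]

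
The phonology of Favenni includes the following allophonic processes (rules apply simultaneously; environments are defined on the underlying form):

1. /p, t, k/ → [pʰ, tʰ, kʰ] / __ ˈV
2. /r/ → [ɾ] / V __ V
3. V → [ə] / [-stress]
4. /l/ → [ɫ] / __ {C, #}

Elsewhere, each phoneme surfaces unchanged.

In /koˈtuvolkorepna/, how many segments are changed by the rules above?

8

Segments that undergo a rule: /o/ → [ə] (rule 3); /t/ → [tʰ] (rule 1); /o/ → [ə] (rule 3); /l/ → [ɫ] (rule 4); /o/ → [ə] (rule 3); /r/ → [ɾ] (rule 2); /e/ → [ə] (rule 3); /a/ → [ə] (rule 3).
All other segments surface unchanged.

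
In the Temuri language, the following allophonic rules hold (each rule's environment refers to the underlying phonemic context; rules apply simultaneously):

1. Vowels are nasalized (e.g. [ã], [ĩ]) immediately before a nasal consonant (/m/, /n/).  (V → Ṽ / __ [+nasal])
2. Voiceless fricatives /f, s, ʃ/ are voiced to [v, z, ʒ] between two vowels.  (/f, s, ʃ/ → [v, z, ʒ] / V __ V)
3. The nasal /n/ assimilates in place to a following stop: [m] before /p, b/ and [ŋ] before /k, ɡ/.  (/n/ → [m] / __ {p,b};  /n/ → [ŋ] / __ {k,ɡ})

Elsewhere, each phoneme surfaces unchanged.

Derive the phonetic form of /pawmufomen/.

[pawmuvõmẽn]

/p/ — not in any rule's target class → [p].
/a/ — between /p/ and /w/; rule 1 does not apply here → [a].
/w/ (between /a/ and /m/): no rule targets it → [w].
/m/ stays [m].
/u/ (between /m/ and /f/): rule 1 targets it, but not before a nasal consonant → unchanged [u].
Rule 2 applies to /f/ (between /u/ and /o/: between two vowels) → [v].
/o/ — between /f/ and /m/, before a nasal consonant — surfaces as [õ] (rule 1).
/m/ (between /o/ and /e/) is unaffected → [m].
Rule 1 applies to /e/ (between /m/ and /n/: before a nasal consonant) → [ẽ].
/n/ (word-final) fails the environment for rule 3, so it stays [n].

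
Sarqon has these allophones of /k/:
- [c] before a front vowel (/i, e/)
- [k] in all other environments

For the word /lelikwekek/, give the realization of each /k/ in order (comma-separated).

[k], [c], [k]

Occurrence 1 (position 5): no conditioning environment matches → elsewhere allophone [k].
Occurrence 2 (position 8): before a front vowel → [c].
Occurrence 3 (position 10): no conditioning environment matches → elsewhere allophone [k].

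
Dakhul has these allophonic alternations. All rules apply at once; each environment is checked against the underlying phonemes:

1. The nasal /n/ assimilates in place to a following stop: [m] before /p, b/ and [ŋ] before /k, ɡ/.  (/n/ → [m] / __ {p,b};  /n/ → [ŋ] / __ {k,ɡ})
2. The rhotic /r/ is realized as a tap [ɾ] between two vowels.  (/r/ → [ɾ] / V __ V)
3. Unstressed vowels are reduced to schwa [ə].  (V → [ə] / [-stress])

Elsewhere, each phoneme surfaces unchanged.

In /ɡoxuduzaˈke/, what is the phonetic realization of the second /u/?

[ə]

/u/ (between /d/ and /z/): in an unstressed syllable, so rule 3 applies → [ə].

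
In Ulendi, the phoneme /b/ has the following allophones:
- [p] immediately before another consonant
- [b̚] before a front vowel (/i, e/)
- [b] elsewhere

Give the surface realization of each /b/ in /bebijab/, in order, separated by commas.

[b̚], [b̚], [b]

Occurrence 1 (position 1): before a front vowel (/i, e/) → [b̚].
Occurrence 2 (position 3): before a front vowel (/i, e/) → [b̚].
Occurrence 3 (position 7): no conditioning environment matches → elsewhere allophone [b].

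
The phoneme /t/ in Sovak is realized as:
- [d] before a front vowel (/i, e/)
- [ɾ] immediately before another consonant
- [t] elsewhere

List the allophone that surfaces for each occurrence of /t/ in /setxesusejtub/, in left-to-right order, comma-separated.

[ɾ], [t]

Occurrence 1 (position 3): immediately before another consonant → [ɾ].
Occurrence 2 (position 11): no conditioning environment matches → elsewhere allophone [t].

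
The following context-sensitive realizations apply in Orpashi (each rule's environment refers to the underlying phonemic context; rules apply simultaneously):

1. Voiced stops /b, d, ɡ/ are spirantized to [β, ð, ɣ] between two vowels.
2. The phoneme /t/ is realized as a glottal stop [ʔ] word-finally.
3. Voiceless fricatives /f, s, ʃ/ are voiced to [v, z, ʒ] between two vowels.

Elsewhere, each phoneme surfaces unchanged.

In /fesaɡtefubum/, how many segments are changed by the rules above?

3

Segments that undergo a rule: /s/ → [z] (rule 3); /f/ → [v] (rule 3); /b/ → [β] (rule 1).
All other segments surface unchanged.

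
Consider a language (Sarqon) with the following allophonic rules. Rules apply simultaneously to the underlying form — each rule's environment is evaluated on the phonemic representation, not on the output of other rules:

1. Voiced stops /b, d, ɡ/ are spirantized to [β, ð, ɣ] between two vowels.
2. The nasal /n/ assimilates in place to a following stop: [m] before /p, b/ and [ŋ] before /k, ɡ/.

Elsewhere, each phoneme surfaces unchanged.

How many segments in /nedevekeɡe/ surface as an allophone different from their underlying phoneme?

Segments that undergo a rule: /d/ → [ð] (rule 1); /ɡ/ → [ɣ] (rule 1).
All other segments surface unchanged.

2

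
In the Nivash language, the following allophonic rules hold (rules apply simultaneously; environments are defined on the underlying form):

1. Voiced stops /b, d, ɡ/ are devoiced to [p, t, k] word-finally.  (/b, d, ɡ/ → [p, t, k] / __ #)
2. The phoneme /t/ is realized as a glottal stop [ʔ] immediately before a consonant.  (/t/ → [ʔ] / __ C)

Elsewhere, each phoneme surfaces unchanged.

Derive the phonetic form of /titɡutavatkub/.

/t/ (word-initial) is in the target of rule 2 but the environment (immediately before a consonant) is not met → [t].
Rule 2 applies to /t/ (between /i/ and /ɡ/: immediately before a consonant) → [ʔ].
/ɡ/ — between /t/ and /u/; rule 1 does not apply here → [ɡ].
/t/ (between /u/ and /a/) is in the target of rule 2 but the environment (immediately before a consonant) is not met → [t].
/t/ (between /a/ and /k/): immediately before a consonant, so rule 2 applies → [ʔ].
/b/ — word-final, word-finally — surfaces as [p] (rule 1).

[tiʔɡutavaʔkup]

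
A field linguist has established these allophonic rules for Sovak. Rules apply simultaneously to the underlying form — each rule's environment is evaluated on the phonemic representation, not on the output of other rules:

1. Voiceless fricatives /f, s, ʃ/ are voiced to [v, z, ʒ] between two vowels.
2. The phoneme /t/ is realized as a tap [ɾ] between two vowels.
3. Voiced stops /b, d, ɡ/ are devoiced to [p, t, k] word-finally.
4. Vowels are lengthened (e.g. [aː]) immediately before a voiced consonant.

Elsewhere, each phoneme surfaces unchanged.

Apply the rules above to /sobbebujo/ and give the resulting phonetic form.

/s/ (word-initial) is in the target of rule 1 but the environment (between two vowels) is not met → [s].
Rule 4 applies to /o/ (between /s/ and /b/: before a voiced consonant) → [oː].
/b/ — between /o/ and /b/; rule 3 does not apply here → [b].
/b/ (between /b/ and /e/) is in the target of rule 3 but the environment (word-finally) is not met → [b].
/e/ — between /b/ and /b/, before a voiced consonant — surfaces as [eː] (rule 4).
/b/ (between /e/ and /u/): rule 3 targets it, but not word-finally → unchanged [b].
/u/ meets the environment for rule 4 (before a voiced consonant) → [uː].
/j/ stays [j].
/o/ (word-final) fails the environment for rule 4, so it stays [o].

[soːbbeːbuːjo]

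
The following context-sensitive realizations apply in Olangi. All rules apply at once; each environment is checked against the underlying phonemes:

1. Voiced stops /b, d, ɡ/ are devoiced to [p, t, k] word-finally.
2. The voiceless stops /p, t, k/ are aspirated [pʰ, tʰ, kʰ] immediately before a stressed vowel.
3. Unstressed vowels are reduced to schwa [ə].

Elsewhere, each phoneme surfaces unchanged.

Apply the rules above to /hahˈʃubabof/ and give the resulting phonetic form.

[həhˈʃubəbəf]

/h/ — not in any rule's target class → [h].
/a/ (between /h/ and /h/): in an unstressed syllable, so rule 3 applies → [ə].
/h/ (between /a/ and /ʃ/) is unaffected → [h].
/ʃ/ (between /h/ and /u/) is unaffected → [ʃ].
/u/ — between /ʃ/ and /b/; rule 3 does not apply here → [u].
/b/ (between /u/ and /a/) is in the target of rule 1 but the environment (word-finally) is not met → [b].
/a/ (between /b/ and /b/): in an unstressed syllable, so rule 3 applies → [ə].
/b/ — between /a/ and /o/; rule 1 does not apply here → [b].
/o/ (between /b/ and /f/) occurs in an unstressed syllable → [ə] by rule 3.
/f/ (word-final) is unaffected → [f].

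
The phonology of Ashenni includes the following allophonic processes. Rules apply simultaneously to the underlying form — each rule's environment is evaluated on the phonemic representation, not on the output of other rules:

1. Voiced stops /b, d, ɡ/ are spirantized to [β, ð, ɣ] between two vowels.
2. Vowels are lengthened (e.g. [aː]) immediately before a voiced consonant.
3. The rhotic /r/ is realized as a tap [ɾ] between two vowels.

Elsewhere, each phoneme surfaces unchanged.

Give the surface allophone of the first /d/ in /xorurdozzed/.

[d]

/d/ (between /r/ and /o/): rule 1 targets it, but not between two vowels → unchanged [d].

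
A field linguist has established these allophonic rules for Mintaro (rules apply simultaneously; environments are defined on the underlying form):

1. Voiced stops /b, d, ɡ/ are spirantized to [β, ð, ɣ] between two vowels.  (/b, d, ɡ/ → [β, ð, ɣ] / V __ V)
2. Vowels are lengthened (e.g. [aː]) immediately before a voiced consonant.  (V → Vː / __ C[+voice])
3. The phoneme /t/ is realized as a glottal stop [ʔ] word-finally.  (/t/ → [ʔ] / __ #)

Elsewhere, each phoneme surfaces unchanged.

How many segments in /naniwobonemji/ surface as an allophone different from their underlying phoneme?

6

Segments that undergo a rule: /a/ → [aː] (rule 2); /i/ → [iː] (rule 2); /o/ → [oː] (rule 2); /b/ → [β] (rule 1); /o/ → [oː] (rule 2); /e/ → [eː] (rule 2).
All other segments surface unchanged.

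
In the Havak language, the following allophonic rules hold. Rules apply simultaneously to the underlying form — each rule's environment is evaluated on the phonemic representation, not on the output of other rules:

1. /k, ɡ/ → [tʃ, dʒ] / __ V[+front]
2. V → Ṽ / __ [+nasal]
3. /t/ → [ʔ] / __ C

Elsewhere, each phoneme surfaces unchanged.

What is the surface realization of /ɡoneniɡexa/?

/ɡ/ (word-initial): rule 1 targets it, but not before a front vowel → unchanged [ɡ].
Rule 2 applies to /o/ (between /ɡ/ and /n/: before a nasal consonant) → [õ].
/e/ — between /n/ and /n/, before a nasal consonant — surfaces as [ẽ] (rule 2).
/i/ (between /n/ and /ɡ/): rule 2 targets it, but not before a nasal consonant → unchanged [i].
/ɡ/ (between /i/ and /e/): before a front vowel, so rule 1 applies → [dʒ].
/e/ (between /ɡ/ and /x/) is in the target of rule 2 but the environment (before a nasal consonant) is not met → [e].
/a/ (word-final) is in the target of rule 2 but the environment (before a nasal consonant) is not met → [a].

[ɡõnẽnidʒexa]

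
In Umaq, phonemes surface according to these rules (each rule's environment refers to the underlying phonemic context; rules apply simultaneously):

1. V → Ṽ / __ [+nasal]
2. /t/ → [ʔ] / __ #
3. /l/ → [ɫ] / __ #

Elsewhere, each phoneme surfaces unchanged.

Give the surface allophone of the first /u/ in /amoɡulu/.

/u/ — between /ɡ/ and /l/; rule 1 does not apply here → [u].

[u]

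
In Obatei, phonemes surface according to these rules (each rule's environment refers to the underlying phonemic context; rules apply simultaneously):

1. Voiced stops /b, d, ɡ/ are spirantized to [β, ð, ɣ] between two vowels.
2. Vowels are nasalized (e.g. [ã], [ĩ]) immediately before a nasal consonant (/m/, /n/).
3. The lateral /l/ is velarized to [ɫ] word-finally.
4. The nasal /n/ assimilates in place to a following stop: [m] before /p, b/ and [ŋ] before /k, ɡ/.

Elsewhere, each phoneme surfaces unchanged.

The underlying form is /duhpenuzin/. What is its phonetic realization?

[duhpẽnuzĩn]

/d/ (word-initial): rule 1 targets it, but not between two vowels → unchanged [d].
/u/ (between /d/ and /h/) fails the environment for rule 2, so it stays [u].
/h/ (between /u/ and /p/): no rule targets it → [h].
/p/ (between /h/ and /e/): no rule targets it → [p].
/e/ — between /p/ and /n/, before a nasal consonant — surfaces as [ẽ] (rule 2).
/n/ (between /e/ and /u/): rule 4 targets it, but not before a labial or velar stop → unchanged [n].
/u/ (between /n/ and /z/): rule 2 targets it, but not before a nasal consonant → unchanged [u].
/z/ stays [z].
/i/ (between /z/ and /n/): before a nasal consonant, so rule 2 applies → [ĩ].
/n/ — word-final; rule 4 does not apply here → [n].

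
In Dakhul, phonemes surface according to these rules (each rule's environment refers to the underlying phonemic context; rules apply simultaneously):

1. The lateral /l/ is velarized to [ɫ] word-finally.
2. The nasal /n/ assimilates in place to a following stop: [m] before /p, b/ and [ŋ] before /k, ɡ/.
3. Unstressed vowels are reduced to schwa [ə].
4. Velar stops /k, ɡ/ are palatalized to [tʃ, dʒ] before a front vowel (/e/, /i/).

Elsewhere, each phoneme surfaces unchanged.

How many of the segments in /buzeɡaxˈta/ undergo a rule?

Segments that undergo a rule: /u/ → [ə] (rule 3); /e/ → [ə] (rule 3); /a/ → [ə] (rule 3).
All other segments surface unchanged.

3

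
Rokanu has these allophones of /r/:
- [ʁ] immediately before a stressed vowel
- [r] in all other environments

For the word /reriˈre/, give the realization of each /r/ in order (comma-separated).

[r], [r], [ʁ]

Occurrence 1 (position 1): no conditioning environment matches → elsewhere allophone [r].
Occurrence 2 (position 3): no conditioning environment matches → elsewhere allophone [r].
Occurrence 3 (position 5): immediately before a stressed vowel → [ʁ].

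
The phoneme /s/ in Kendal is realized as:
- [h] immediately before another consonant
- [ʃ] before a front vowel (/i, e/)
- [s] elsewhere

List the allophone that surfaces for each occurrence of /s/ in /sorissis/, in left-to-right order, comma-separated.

[s], [h], [ʃ], [s]

Occurrence 1 (position 1): no conditioning environment matches → elsewhere allophone [s].
Occurrence 2 (position 5): immediately before another consonant → [h].
Occurrence 3 (position 6): before a front vowel (/i, e/) → [ʃ].
Occurrence 4 (position 8): no conditioning environment matches → elsewhere allophone [s].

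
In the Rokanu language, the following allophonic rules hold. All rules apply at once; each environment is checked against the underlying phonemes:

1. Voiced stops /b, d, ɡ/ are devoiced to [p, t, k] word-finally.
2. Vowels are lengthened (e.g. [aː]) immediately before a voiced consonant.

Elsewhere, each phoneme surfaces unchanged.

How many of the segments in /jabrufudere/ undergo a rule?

Segments that undergo a rule: /a/ → [aː] (rule 2); /u/ → [uː] (rule 2); /e/ → [eː] (rule 2).
All other segments surface unchanged.

3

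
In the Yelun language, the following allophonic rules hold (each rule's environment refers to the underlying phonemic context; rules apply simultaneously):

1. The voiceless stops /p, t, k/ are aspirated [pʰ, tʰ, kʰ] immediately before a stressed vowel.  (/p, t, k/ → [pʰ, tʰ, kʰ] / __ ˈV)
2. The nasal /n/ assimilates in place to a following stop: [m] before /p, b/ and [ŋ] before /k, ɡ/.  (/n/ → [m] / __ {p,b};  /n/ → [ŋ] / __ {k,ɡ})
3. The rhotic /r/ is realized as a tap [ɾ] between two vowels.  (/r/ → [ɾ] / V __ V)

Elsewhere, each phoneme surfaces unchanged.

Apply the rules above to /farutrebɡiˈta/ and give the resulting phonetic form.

/f/ (word-initial) is unaffected → [f].
/a/ — not in any rule's target class → [a].
Rule 3 applies to /r/ (between /a/ and /u/: between two vowels) → [ɾ].
/u/ (between /r/ and /t/): no rule targets it → [u].
/t/ (between /u/ and /r/) is in the target of rule 1 but the environment (immediately before a stressed vowel) is not met → [t].
/r/ (between /t/ and /e/) is in the target of rule 3 but the environment (between two vowels) is not met → [r].
/e/ (between /r/ and /b/): no rule targets it → [e].
/b/ (between /e/ and /ɡ/): no rule targets it → [b].
/ɡ/ stays [ɡ].
/i/ (between /ɡ/ and /t/): no rule targets it → [i].
/t/ — between /i/ and /a/, immediately before a stressed vowel — surfaces as [tʰ] (rule 1).
/a/ (word-final) is unaffected → [a].

[faɾutrebɡiˈtʰa]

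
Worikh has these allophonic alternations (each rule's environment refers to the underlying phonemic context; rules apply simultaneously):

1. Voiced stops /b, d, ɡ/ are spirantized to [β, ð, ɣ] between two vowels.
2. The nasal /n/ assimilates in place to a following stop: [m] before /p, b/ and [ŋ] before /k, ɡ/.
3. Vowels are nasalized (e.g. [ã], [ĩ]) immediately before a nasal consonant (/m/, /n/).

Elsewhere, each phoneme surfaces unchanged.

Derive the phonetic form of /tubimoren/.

[tuβĩmorẽn]

/t/ (word-initial): no rule targets it → [t].
/u/ (between /t/ and /b/) is in the target of rule 3 but the environment (before a nasal consonant) is not met → [u].
/b/ (between /u/ and /i/): between two vowels, so rule 1 applies → [β].
/i/ (between /b/ and /m/): before a nasal consonant, so rule 3 applies → [ĩ].
/m/ (between /i/ and /o/) is unaffected → [m].
/o/ — between /m/ and /r/; rule 3 does not apply here → [o].
/r/ (between /o/ and /e/) is unaffected → [r].
Rule 3 applies to /e/ (between /r/ and /n/: before a nasal consonant) → [ẽ].
/n/ (word-final): rule 2 targets it, but not before a labial or velar stop → unchanged [n].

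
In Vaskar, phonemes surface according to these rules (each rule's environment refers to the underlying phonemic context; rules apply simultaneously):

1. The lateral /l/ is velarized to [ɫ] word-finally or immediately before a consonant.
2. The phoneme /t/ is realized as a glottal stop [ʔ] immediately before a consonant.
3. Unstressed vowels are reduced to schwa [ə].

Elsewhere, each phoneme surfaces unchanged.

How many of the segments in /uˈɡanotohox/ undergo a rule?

Segments that undergo a rule: /u/ → [ə] (rule 3); /o/ → [ə] (rule 3); /o/ → [ə] (rule 3); /o/ → [ə] (rule 3).
All other segments surface unchanged.

4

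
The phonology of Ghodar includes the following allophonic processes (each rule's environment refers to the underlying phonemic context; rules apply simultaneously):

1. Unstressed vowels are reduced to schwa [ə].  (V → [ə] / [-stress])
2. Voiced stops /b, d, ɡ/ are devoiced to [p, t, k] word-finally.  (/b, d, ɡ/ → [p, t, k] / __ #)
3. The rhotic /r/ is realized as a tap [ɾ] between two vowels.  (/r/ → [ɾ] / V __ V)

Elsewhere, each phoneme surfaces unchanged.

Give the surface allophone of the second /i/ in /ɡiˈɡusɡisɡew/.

/i/ (between /ɡ/ and /s/) occurs in an unstressed syllable → [ə] by rule 1.

[ə]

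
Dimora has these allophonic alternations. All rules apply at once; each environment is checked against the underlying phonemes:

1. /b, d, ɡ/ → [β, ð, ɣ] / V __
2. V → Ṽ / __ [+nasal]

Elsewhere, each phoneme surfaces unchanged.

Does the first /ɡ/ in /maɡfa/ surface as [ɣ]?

Yes

/ɡ/ (between /a/ and /f/) occurs immediately after a vowel → [ɣ] by rule 1.
The actual realization is [ɣ], which matches [ɣ].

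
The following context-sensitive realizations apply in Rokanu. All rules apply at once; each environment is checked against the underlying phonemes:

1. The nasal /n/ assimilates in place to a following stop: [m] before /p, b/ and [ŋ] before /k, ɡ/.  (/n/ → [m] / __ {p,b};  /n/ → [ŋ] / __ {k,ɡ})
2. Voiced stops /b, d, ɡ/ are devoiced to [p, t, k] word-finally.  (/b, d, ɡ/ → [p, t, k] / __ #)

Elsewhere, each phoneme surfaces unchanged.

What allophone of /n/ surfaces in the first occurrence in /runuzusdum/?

/n/ — between /u/ and /u/; rule 1 does not apply here → [n].

[n]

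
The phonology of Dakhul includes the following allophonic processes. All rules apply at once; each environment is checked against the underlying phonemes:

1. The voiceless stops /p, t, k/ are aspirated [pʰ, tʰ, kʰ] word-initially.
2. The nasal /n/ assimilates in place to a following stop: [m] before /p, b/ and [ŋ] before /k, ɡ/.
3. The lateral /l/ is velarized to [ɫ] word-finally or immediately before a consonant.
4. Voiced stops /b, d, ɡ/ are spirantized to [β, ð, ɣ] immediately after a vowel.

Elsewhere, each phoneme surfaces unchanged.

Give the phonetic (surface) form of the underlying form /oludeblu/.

/l/ (between /o/ and /u/) fails the environment for rule 3, so it stays [l].
/d/ — between /u/ and /e/, immediately after a vowel — surfaces as [ð] (rule 4).
/b/ (between /e/ and /l/): immediately after a vowel, so rule 4 applies → [β].
/l/ — between /b/ and /u/; rule 3 does not apply here → [l].

[oluðeβlu]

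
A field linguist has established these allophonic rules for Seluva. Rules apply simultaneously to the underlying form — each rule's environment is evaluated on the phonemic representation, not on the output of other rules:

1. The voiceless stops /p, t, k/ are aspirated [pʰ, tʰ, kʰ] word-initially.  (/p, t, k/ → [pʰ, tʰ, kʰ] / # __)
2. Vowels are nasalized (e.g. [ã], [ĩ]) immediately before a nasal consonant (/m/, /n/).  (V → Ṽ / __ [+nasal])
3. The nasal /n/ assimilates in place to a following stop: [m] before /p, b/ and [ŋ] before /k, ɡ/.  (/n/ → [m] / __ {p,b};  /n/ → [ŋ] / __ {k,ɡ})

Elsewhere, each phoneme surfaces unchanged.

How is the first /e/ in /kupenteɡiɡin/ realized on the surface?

/e/ meets the environment for rule 2 (before a nasal consonant) → [ẽ].

[ẽ]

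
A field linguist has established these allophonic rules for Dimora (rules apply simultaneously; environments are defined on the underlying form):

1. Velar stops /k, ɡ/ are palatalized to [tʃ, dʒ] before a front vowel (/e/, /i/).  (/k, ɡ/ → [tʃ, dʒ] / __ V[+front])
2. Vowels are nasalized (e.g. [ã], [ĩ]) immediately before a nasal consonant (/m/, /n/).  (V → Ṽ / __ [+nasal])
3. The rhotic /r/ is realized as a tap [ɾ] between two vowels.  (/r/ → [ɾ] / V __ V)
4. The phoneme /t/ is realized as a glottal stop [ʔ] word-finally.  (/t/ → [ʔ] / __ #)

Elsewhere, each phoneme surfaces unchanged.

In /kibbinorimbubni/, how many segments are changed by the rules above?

4

Segments that undergo a rule: /k/ → [tʃ] (rule 1); /i/ → [ĩ] (rule 2); /r/ → [ɾ] (rule 3); /i/ → [ĩ] (rule 2).
All other segments surface unchanged.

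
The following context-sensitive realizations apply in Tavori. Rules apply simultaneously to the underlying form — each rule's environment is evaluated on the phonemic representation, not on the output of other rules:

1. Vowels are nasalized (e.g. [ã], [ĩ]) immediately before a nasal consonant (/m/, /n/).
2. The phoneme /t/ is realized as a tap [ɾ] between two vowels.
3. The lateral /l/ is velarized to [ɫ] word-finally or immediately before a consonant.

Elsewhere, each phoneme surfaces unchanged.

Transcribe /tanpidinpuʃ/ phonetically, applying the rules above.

/t/ (word-initial) is in the target of rule 2 but the environment (between two vowels) is not met → [t].
/a/ (between /t/ and /n/) occurs before a nasal consonant → [ã] by rule 1.
/n/ stays [n].
/p/ (between /n/ and /i/) is unaffected → [p].
/i/ (between /p/ and /d/): rule 1 targets it, but not before a nasal consonant → unchanged [i].
/d/ — not in any rule's target class → [d].
Rule 1 applies to /i/ (between /d/ and /n/: before a nasal consonant) → [ĩ].
/n/ (between /i/ and /p/): no rule targets it → [n].
/p/ (between /n/ and /u/) is unaffected → [p].
/u/ (between /p/ and /ʃ/) is in the target of rule 1 but the environment (before a nasal consonant) is not met → [u].
/ʃ/ (word-final): no rule targets it → [ʃ].

[tãnpidĩnpuʃ]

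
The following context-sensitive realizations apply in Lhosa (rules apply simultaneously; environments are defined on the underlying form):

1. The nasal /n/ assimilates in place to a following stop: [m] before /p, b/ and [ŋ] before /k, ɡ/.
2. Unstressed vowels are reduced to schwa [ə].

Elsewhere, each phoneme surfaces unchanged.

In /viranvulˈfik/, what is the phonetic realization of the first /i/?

/i/ (between /v/ and /r/) occurs in an unstressed syllable → [ə] by rule 2.

[ə]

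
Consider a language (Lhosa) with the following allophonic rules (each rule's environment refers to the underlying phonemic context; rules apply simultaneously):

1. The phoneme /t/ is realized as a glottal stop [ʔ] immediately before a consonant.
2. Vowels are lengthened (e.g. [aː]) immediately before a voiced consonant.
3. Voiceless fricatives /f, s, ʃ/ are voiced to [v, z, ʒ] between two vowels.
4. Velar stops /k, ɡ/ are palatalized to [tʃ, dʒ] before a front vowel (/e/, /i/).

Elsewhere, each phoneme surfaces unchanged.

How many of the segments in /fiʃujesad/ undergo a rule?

4

Segments that undergo a rule: /ʃ/ → [ʒ] (rule 3); /u/ → [uː] (rule 2); /s/ → [z] (rule 3); /a/ → [aː] (rule 2).
All other segments surface unchanged.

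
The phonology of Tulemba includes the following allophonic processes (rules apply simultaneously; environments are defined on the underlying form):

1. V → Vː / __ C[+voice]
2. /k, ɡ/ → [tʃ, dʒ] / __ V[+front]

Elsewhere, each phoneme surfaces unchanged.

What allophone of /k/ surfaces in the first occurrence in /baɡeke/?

/k/ — between /e/ and /e/, before a front vowel — surfaces as [tʃ] (rule 2).

[tʃ]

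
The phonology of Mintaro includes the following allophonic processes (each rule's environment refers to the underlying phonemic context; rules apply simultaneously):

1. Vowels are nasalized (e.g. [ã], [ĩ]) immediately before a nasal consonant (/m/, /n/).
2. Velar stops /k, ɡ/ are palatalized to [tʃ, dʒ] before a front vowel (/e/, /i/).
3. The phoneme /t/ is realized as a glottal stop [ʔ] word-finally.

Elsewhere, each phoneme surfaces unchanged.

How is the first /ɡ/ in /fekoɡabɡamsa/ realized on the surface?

[ɡ]

/ɡ/ — between /o/ and /a/; rule 2 does not apply here → [ɡ].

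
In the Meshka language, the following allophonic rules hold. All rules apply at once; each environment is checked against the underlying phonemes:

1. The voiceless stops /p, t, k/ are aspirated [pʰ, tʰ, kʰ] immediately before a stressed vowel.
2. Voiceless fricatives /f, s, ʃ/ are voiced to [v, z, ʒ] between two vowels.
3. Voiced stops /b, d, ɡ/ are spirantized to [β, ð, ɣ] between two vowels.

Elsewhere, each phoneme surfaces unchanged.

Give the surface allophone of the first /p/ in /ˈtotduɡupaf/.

[p]

/p/ (between /u/ and /a/): rule 1 targets it, but not immediately before a stressed vowel → unchanged [p].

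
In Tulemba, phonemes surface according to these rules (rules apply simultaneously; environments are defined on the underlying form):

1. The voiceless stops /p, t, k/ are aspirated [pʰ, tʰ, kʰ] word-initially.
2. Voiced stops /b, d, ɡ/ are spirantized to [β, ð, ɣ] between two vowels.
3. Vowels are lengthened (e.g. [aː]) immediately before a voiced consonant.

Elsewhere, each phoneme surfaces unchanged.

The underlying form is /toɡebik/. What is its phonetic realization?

[tʰoːɣeːβik]

/t/ (word-initial) occurs word-initially → [tʰ] by rule 1.
/o/ (between /t/ and /ɡ/) occurs before a voiced consonant → [oː] by rule 3.
/ɡ/ — between /o/ and /e/, between two vowels — surfaces as [ɣ] (rule 2).
/e/ (between /ɡ/ and /b/): before a voiced consonant, so rule 3 applies → [eː].
/b/ (between /e/ and /i/): between two vowels, so rule 2 applies → [β].
/i/ — between /b/ and /k/; rule 3 does not apply here → [i].
/k/ (word-final): rule 1 targets it, but not word-initially → unchanged [k].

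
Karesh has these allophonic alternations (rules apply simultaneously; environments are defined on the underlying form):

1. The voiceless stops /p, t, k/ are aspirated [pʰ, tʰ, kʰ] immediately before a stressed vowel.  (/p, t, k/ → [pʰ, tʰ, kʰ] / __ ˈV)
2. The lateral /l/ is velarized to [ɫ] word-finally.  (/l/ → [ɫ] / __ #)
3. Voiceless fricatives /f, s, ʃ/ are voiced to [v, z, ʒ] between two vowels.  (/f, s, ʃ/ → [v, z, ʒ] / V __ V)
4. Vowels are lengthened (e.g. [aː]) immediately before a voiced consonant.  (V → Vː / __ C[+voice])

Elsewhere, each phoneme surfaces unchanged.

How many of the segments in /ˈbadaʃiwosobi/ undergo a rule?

5

Segments that undergo a rule: /a/ → [aː] (rule 4); /ʃ/ → [ʒ] (rule 3); /i/ → [iː] (rule 4); /s/ → [z] (rule 3); /o/ → [oː] (rule 4).
All other segments surface unchanged.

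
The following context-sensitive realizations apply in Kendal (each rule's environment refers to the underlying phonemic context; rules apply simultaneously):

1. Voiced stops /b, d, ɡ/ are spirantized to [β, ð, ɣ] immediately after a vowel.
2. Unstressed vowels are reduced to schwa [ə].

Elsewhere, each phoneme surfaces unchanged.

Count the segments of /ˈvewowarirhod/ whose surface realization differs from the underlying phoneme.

Segments that undergo a rule: /o/ → [ə] (rule 2); /a/ → [ə] (rule 2); /i/ → [ə] (rule 2); /o/ → [ə] (rule 2); /d/ → [ð] (rule 1).
All other segments surface unchanged.

5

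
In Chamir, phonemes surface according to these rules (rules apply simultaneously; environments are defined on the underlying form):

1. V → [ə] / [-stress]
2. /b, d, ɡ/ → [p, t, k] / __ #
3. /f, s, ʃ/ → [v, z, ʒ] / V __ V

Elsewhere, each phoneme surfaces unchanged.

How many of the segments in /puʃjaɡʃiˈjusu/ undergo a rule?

5

Segments that undergo a rule: /u/ → [ə] (rule 1); /a/ → [ə] (rule 1); /i/ → [ə] (rule 1); /s/ → [z] (rule 3); /u/ → [ə] (rule 1).
All other segments surface unchanged.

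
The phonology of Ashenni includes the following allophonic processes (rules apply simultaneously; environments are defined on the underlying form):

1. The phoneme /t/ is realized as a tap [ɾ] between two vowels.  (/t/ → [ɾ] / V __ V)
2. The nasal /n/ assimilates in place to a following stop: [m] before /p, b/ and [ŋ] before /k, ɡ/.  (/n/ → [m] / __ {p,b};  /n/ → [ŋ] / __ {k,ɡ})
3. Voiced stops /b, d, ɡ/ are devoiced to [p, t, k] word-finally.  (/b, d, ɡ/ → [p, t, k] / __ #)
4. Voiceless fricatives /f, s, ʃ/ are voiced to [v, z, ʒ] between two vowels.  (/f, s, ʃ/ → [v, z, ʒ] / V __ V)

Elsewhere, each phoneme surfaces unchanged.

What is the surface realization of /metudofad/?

[meɾudovat]

/m/ — not in any rule's target class → [m].
/e/ (between /m/ and /t/): no rule targets it → [e].
/t/ (between /e/ and /u/) occurs between two vowels → [ɾ] by rule 1.
/u/ — not in any rule's target class → [u].
/d/ (between /u/ and /o/): rule 3 targets it, but not word-finally → unchanged [d].
/o/ (between /d/ and /f/) is unaffected → [o].
/f/ (between /o/ and /a/) occurs between two vowels → [v] by rule 4.
/a/ — not in any rule's target class → [a].
/d/ (word-final) occurs word-finally → [t] by rule 3.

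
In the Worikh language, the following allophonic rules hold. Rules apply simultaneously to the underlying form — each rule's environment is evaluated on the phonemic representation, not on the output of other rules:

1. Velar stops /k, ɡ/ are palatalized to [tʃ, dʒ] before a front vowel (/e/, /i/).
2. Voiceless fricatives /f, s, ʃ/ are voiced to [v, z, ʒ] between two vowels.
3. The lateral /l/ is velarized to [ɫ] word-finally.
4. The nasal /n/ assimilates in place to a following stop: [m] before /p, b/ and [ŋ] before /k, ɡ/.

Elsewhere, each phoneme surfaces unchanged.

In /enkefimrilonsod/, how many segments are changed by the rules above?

Segments that undergo a rule: /n/ → [ŋ] (rule 4); /k/ → [tʃ] (rule 1); /f/ → [v] (rule 2).
All other segments surface unchanged.

3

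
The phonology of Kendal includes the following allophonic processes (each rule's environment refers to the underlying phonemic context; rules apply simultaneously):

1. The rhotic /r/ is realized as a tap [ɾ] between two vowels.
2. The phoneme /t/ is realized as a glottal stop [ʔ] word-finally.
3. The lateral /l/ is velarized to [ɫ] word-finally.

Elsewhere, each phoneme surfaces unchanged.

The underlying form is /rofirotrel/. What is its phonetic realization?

[rofiɾotreɫ]

/r/ (word-initial) is in the target of rule 1 but the environment (between two vowels) is not met → [r].
/o/ (between /r/ and /f/) is unaffected → [o].
/f/ (between /o/ and /i/) is unaffected → [f].
/i/ (between /f/ and /r/): no rule targets it → [i].
/r/ (between /i/ and /o/): between two vowels, so rule 1 applies → [ɾ].
/o/ stays [o].
/t/ (between /o/ and /r/) fails the environment for rule 2, so it stays [t].
/r/ (between /t/ and /e/): rule 1 targets it, but not between two vowels → unchanged [r].
/e/ stays [e].
Rule 3 applies to /l/ (word-final: word-finally) → [ɫ].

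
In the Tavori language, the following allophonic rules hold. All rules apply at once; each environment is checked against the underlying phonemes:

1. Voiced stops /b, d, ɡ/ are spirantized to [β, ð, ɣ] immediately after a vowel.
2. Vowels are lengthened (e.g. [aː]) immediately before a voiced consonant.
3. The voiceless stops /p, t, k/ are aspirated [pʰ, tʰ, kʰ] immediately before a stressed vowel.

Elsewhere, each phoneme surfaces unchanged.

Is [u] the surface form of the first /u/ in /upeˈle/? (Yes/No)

/u/ — word-initial; rule 2 does not apply here → [u].
The actual realization is [u], which matches [u].

Yes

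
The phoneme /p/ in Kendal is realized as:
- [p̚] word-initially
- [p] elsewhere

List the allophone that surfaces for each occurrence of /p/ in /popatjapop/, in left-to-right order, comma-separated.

Occurrence 1 (position 1): word-initially → [p̚].
Occurrence 2 (position 3): no conditioning environment matches → elsewhere allophone [p].
Occurrence 3 (position 8): no conditioning environment matches → elsewhere allophone [p].
Occurrence 4 (position 10): no conditioning environment matches → elsewhere allophone [p].

[p̚], [p], [p], [p]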